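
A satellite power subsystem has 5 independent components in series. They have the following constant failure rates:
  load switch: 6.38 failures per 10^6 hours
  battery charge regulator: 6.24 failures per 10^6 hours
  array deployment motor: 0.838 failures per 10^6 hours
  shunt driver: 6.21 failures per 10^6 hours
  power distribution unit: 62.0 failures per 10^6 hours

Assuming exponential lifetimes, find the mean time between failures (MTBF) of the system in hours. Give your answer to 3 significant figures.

Series of exponential components: λ_sys = Σ λ_i
λ_sys = 0.00000638 + 0.00000624 + 0.000000838 + 0.00000621 + 0.0000620 = 8.1668e-05 /h
MTBF = 1 / λ_sys = 12200 h

12200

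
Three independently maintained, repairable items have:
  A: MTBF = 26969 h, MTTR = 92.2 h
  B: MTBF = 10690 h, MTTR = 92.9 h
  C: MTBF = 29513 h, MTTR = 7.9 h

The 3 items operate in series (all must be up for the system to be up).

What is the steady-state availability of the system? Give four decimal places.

0.9877

A(A) = MTBF/(MTBF+MTTR) = 26969/(26969+92.2) = 0.996593
A(B) = MTBF/(MTBF+MTTR) = 10690/(10690+92.9) = 0.991385
A(C) = MTBF/(MTBF+MTTR) = 29513/(29513+7.9) = 0.999732
Series availability: 0.996593 × 0.991385 × 0.999732 = 0.9877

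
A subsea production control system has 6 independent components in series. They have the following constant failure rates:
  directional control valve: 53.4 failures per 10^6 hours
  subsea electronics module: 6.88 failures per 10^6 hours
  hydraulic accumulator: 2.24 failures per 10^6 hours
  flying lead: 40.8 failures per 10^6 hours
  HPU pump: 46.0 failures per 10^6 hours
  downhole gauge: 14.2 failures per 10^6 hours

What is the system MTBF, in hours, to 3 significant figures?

6120

Series of exponential components: λ_sys = Σ λ_i
λ_sys = 0.0000534 + 0.00000688 + 0.00000224 + 0.0000408 + 0.0000460 + 0.0000142 = 1.6352e-04 /h
MTBF = 1 / λ_sys = 6120 h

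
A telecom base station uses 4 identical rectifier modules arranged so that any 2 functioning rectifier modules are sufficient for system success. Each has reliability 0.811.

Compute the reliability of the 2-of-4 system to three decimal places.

R = Σ_{i=2}^{4} C(4,i) p^i (1−p)^{4−i} with p = 0.811
C(4,2)·0.811^2·0.189^2 = 0.14097
C(4,3)·0.811^3·0.189^1 = 0.40326
C(4,4)·0.811^4·0.189^0 = 0.43260
Sum = 0.977

0.977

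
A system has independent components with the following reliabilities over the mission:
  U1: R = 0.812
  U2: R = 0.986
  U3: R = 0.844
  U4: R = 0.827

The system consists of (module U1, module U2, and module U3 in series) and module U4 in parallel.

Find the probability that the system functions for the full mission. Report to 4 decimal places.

Series (U1, U2, and U3): 0.812000 × 0.986000 × 0.844000 = 0.675733
Parallel ([0.675733] and U4): 1 − (1 − 0.675733)(1 − 0.827000) = 0.9439

0.9439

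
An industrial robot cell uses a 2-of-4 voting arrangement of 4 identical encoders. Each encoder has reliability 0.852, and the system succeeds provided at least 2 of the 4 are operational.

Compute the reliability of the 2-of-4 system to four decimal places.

0.9885

R = Σ_{i=2}^{4} C(4,i) p^i (1−p)^{4−i} with p = 0.852
C(4,2)·0.852^2·0.148^2 = 0.095401
C(4,3)·0.852^3·0.148^1 = 0.366134
C(4,4)·0.852^4·0.148^0 = 0.526937
Sum = 0.9885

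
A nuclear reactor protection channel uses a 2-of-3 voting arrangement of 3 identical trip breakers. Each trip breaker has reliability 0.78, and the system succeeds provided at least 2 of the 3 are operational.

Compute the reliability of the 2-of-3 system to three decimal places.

R = Σ_{i=2}^{3} C(3,i) p^i (1−p)^{3−i} with p = 0.78
C(3,2)·0.78^2·0.22^1 = 0.40154
C(3,3)·0.78^3·0.22^0 = 0.47455
Sum = 0.876

0.876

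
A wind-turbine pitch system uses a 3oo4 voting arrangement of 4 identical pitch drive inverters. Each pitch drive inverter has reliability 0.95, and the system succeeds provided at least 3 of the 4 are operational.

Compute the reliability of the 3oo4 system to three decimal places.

R = Σ_{i=3}^{4} C(4,i) p^i (1−p)^{4−i} with p = 0.95
C(4,3)·0.95^3·0.05^1 = 0.17148
C(4,4)·0.95^4·0.05^0 = 0.81451
Sum = 0.986

0.986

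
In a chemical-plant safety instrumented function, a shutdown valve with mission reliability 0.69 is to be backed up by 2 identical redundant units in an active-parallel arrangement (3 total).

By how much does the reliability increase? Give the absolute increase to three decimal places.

0.280

R_before = 0.69
R_after = 1 − (1 − 0.69)^3 = 0.970
ΔR = 0.970 − 0.69 = 0.280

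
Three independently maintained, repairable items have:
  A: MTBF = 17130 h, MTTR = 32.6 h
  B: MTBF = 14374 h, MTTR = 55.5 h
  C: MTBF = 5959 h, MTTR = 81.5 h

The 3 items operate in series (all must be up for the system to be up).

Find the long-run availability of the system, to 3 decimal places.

A(A) = MTBF/(MTBF+MTTR) = 17130/(17130+32.6) = 0.998101
A(B) = MTBF/(MTBF+MTTR) = 14374/(14374+55.5) = 0.996154
A(C) = MTBF/(MTBF+MTTR) = 5959/(5959+81.5) = 0.986508
Series availability: 0.998101 × 0.996154 × 0.986508 = 0.981

0.981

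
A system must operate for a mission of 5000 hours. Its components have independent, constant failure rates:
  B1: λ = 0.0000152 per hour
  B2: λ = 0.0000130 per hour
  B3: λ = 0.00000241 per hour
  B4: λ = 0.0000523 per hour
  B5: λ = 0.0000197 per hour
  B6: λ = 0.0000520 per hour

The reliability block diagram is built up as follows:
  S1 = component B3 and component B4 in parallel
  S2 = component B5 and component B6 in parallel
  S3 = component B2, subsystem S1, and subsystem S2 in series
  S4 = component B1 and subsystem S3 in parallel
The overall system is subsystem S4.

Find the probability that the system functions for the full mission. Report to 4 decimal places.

0.9937

R(B1) = exp(−0.0000152 × 5000) = 0.926816
R(B2) = exp(−0.0000130 × 5000) = 0.937067
R(B3) = exp(−0.00000241 × 5000) = 0.988022
R(B4) = exp(−0.0000523 × 5000) = 0.769896
R(B5) = exp(−0.0000197 × 5000) = 0.906196
R(B6) = exp(−0.0000520 × 5000) = 0.771052
Parallel (B3 and B4): 1 − (1 − 0.988022)(1 − 0.769896) = 0.997244
Parallel (B5 and B6): 1 − (1 − 0.906196)(1 − 0.771052) = 0.978524
Series (B2, [0.997244], and [0.978524]): 0.937067 × 0.997244 × 0.978524 = 0.914415
Parallel (B1 and [0.914415]): 1 − (1 − 0.926816)(1 − 0.914415) = 0.9937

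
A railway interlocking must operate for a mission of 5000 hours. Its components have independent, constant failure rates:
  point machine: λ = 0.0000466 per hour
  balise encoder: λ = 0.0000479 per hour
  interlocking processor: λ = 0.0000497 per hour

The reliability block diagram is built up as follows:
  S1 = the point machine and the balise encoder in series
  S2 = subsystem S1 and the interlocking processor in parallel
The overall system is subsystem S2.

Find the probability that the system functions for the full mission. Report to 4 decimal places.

0.9171

R(point machine) = exp(−0.0000466 × 5000) = 0.792154
R(balise encoder) = exp(−0.0000479 × 5000) = 0.787021
R(interlocking processor) = exp(−0.0000497 × 5000) = 0.779970
Series (point machine and balise encoder): 0.792154 × 0.787021 = 0.623442
Parallel ([0.623442] and interlocking processor): 1 − (1 − 0.623442)(1 − 0.779970) = 0.9171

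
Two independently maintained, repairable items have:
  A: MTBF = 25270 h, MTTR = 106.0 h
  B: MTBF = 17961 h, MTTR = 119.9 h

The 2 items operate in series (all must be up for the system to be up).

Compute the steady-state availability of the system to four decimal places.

A(A) = MTBF/(MTBF+MTTR) = 25270/(25270+106.0) = 0.995823
A(B) = MTBF/(MTBF+MTTR) = 17961/(17961+119.9) = 0.993369
Series availability: 0.995823 × 0.993369 = 0.9892

0.9892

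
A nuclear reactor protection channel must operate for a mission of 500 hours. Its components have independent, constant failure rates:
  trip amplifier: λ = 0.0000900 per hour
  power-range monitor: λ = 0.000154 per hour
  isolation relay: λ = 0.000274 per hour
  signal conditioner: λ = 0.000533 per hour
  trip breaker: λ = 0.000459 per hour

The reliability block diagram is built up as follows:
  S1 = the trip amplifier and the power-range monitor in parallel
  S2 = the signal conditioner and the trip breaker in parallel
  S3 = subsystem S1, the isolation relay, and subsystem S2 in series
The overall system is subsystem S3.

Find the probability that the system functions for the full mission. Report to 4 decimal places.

R(trip amplifier) = exp(−0.0000900 × 500) = 0.955997
R(power-range monitor) = exp(−0.000154 × 500) = 0.925890
R(isolation relay) = exp(−0.000274 × 500) = 0.871970
R(signal conditioner) = exp(−0.000533 × 500) = 0.766056
R(trip breaker) = exp(−0.000459 × 500) = 0.794931
Parallel (trip amplifier and power-range monitor): 1 − (1 − 0.955997)(1 − 0.925890) = 0.996739
Parallel (signal conditioner and trip breaker): 1 − (1 − 0.766056)(1 − 0.794931) = 0.952025
Series ([0.996739], isolation relay, and [0.952025]): 0.996739 × 0.871970 × 0.952025 = 0.8274

0.8274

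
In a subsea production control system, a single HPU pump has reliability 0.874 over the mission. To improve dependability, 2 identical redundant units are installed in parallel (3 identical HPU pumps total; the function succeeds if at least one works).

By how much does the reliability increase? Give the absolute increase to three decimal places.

0.124

R_before = 0.874
R_after = 1 − (1 − 0.874)^3 = 0.998
ΔR = 0.998 − 0.874 = 0.124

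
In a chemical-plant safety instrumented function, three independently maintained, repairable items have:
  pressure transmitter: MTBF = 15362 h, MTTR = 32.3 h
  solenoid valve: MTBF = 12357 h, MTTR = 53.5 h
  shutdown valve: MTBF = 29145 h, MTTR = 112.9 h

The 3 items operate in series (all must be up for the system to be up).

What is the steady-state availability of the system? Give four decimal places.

0.9898

A(pressure transmitter) = MTBF/(MTBF+MTTR) = 15362/(15362+32.3) = 0.997902
A(solenoid valve) = MTBF/(MTBF+MTTR) = 12357/(12357+53.5) = 0.995689
A(shutdown valve) = MTBF/(MTBF+MTTR) = 29145/(29145+112.9) = 0.996141
Series availability: 0.997902 × 0.995689 × 0.996141 = 0.9898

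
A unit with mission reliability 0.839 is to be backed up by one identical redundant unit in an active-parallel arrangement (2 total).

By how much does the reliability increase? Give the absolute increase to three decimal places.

R_before = 0.839
R_after = 1 − (1 − 0.839)^2 = 0.974
ΔR = 0.974 − 0.839 = 0.135

0.135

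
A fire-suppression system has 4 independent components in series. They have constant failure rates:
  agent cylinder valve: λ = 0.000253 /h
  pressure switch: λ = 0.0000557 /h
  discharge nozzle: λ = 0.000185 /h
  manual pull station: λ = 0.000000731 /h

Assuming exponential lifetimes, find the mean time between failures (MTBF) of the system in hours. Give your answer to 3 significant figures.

2020

Series of exponential components: λ_sys = Σ λ_i
λ_sys = 0.000253 + 0.0000557 + 0.000185 + 0.000000731 = 4.9443e-04 /h
MTBF = 1 / λ_sys = 2020 h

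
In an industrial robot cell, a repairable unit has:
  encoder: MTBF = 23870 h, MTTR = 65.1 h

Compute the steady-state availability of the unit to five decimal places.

0.99728

A(encoder) = MTBF/(MTBF+MTTR) = 23870/(23870+65.1) = 0.99728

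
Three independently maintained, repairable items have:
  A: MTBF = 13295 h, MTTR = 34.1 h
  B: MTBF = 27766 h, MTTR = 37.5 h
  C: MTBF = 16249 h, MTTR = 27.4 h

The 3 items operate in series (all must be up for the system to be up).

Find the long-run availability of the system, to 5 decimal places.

0.99442

A(A) = MTBF/(MTBF+MTTR) = 13295/(13295+34.1) = 0.997442
A(B) = MTBF/(MTBF+MTTR) = 27766/(27766+37.5) = 0.998651
A(C) = MTBF/(MTBF+MTTR) = 16249/(16249+27.4) = 0.998317
Series availability: 0.997442 × 0.998651 × 0.998317 = 0.99442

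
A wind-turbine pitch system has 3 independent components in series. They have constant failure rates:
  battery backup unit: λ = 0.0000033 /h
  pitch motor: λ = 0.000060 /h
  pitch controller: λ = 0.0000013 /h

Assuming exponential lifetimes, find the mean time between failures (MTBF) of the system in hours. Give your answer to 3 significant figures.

15500

Series of exponential components: λ_sys = Σ λ_i
λ_sys = 0.0000033 + 0.000060 + 0.0000013 = 6.4600e-05 /h
MTBF = 1 / λ_sys = 15500 h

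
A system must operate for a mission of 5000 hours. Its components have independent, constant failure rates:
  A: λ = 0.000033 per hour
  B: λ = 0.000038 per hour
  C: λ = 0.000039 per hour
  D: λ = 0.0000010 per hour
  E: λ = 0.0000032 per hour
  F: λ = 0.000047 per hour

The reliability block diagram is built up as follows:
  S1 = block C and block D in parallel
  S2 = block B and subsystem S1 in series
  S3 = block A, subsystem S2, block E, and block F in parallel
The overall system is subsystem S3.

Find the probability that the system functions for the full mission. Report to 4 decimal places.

0.9999

R(A) = exp(−0.000033 × 5000) = 0.847894
R(B) = exp(−0.000038 × 5000) = 0.826959
R(C) = exp(−0.000039 × 5000) = 0.822835
R(D) = exp(−0.0000010 × 5000) = 0.995012
R(E) = exp(−0.0000032 × 5000) = 0.984127
R(F) = exp(−0.000047 × 5000) = 0.790571
Parallel (C and D): 1 − (1 − 0.822835)(1 − 0.995012) = 0.999116
Series (B and [0.999116]): 0.826959 × 0.999116 = 0.826228
Parallel (A, [0.826228], E, and F): 1 − (1 − 0.847894)(1 − 0.826228)(1 − 0.984127)(1 − 0.790571) = 0.9999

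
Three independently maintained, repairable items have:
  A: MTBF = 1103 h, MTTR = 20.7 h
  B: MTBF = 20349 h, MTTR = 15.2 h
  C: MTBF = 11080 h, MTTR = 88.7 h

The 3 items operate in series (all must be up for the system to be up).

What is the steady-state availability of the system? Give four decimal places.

A(A) = MTBF/(MTBF+MTTR) = 1103/(1103+20.7) = 0.981579
A(B) = MTBF/(MTBF+MTTR) = 20349/(20349+15.2) = 0.999254
A(C) = MTBF/(MTBF+MTTR) = 11080/(11080+88.7) = 0.992058
Series availability: 0.981579 × 0.999254 × 0.992058 = 0.9731

0.9731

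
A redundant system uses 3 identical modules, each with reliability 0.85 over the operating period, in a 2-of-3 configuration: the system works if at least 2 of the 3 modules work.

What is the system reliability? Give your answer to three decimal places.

R = Σ_{i=2}^{3} C(3,i) p^i (1−p)^{3−i} with p = 0.85
C(3,2)·0.85^2·0.15^1 = 0.32513
C(3,3)·0.85^3·0.15^0 = 0.61413
Sum = 0.939

0.939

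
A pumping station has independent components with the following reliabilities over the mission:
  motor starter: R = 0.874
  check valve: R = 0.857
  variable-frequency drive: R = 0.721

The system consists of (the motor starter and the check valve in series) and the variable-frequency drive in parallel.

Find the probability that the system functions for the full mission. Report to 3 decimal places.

0.930

Series (motor starter and check valve): 0.87400 × 0.85700 = 0.74902
Parallel ([0.74902] and variable-frequency drive): 1 − (1 − 0.74902)(1 − 0.72100) = 0.930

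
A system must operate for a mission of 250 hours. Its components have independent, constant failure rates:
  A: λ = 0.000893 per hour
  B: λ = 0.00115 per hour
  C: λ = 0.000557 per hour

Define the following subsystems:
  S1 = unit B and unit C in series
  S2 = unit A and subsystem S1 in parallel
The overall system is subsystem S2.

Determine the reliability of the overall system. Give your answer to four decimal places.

0.9305

R(A) = exp(−0.000893 × 250) = 0.799915
R(B) = exp(−0.00115 × 250) = 0.750137
R(C) = exp(−0.000557 × 250) = 0.870010
Series (B and C): 0.750137 × 0.870010 = 0.652627
Parallel (A and [0.652627]): 1 − (1 − 0.799915)(1 − 0.652627) = 0.9305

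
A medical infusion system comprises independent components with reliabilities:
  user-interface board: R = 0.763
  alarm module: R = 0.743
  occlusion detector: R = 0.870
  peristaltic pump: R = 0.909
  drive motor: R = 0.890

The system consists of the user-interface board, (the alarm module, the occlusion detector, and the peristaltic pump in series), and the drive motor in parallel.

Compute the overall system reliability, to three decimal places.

0.989

Series (alarm module, occlusion detector, and peristaltic pump): 0.74300 × 0.87000 × 0.90900 = 0.58759
Parallel (user-interface board, [0.58759], and drive motor): 1 − (1 − 0.76300)(1 − 0.58759)(1 − 0.89000) = 0.989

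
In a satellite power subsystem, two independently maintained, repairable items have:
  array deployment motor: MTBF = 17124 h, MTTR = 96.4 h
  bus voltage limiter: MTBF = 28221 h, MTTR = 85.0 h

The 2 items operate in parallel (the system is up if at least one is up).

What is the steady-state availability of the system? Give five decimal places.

0.99998

A(array deployment motor) = MTBF/(MTBF+MTTR) = 17124/(17124+96.4) = 0.994402
A(bus voltage limiter) = MTBF/(MTBF+MTTR) = 28221/(28221+85.0) = 0.996997
Parallel availability: 1 − (1 − 0.994402)(1 − 0.996997) = 0.99998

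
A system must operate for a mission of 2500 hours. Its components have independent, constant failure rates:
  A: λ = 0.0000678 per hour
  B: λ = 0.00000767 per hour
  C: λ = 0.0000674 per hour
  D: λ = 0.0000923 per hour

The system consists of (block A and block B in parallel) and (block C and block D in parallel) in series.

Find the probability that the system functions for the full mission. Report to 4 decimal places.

R(A) = exp(−0.0000678 × 2500) = 0.844087
R(B) = exp(−0.00000767 × 2500) = 0.981008
R(C) = exp(−0.0000674 × 2500) = 0.844931
R(D) = exp(−0.0000923 × 2500) = 0.793938
Parallel (A and B): 1 − (1 − 0.844087)(1 − 0.981008) = 0.997039
Parallel (C and D): 1 − (1 − 0.844931)(1 − 0.793938) = 0.968046
Series ([0.997039] and [0.968046]): 0.997039 × 0.968046 = 0.9652

0.9652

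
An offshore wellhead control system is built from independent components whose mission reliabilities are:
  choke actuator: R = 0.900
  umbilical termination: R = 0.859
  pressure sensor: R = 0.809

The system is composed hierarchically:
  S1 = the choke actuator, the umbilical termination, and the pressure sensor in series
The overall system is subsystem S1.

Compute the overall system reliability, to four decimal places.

0.6254

Series (choke actuator, umbilical termination, and pressure sensor): 0.900000 × 0.859000 × 0.809000 = 0.6254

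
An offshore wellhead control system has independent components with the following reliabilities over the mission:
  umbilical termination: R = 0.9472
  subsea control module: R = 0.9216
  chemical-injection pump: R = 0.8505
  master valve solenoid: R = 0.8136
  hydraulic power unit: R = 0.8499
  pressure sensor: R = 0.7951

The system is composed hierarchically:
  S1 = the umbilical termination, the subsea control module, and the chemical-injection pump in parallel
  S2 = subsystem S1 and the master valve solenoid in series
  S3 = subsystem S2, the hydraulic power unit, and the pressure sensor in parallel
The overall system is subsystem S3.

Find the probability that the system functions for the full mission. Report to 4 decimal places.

0.9943

Parallel (umbilical termination, subsea control module, and chemical-injection pump): 1 − (1 − 0.947200)(1 − 0.921600)(1 − 0.850500) = 0.999381
Series ([0.999381] and master valve solenoid): 0.999381 × 0.813600 = 0.813096
Parallel ([0.813096], hydraulic power unit, and pressure sensor): 1 − (1 − 0.813096)(1 − 0.849900)(1 − 0.795100) = 0.9943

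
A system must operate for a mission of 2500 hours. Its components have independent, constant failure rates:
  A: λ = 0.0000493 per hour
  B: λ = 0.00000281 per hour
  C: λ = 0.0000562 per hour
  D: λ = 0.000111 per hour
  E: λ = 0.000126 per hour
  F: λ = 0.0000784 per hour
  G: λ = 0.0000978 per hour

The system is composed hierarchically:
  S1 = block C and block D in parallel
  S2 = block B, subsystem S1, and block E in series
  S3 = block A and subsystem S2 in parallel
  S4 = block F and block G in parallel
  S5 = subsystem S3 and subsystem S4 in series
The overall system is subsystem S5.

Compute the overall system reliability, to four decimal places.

R(A) = exp(−0.0000493 × 2500) = 0.884043
R(B) = exp(−0.00000281 × 2500) = 0.993000
R(C) = exp(−0.0000562 × 2500) = 0.868924
R(D) = exp(−0.000111 × 2500) = 0.757676
R(E) = exp(−0.000126 × 2500) = 0.729789
R(F) = exp(−0.0000784 × 2500) = 0.822012
R(G) = exp(−0.0000978 × 2500) = 0.783096
Parallel (C and D): 1 − (1 − 0.868924)(1 − 0.757676) = 0.968237
Series (B, [0.968237], and E): 0.993000 × 0.968237 × 0.729789 = 0.701662
Parallel (A and [0.701662]): 1 − (1 − 0.884043)(1 − 0.701662) = 0.965406
Parallel (F and G): 1 − (1 − 0.822012)(1 − 0.783096) = 0.961394
Series ([0.965406] and [0.961394]): 0.965406 × 0.961394 = 0.9281

0.9281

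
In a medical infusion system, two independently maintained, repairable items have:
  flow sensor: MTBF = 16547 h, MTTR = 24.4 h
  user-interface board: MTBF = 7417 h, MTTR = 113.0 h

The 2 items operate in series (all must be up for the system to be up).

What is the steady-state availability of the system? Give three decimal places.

A(flow sensor) = MTBF/(MTBF+MTTR) = 16547/(16547+24.4) = 0.998528
A(user-interface board) = MTBF/(MTBF+MTTR) = 7417/(7417+113.0) = 0.984993
Series availability: 0.998528 × 0.984993 = 0.984

0.984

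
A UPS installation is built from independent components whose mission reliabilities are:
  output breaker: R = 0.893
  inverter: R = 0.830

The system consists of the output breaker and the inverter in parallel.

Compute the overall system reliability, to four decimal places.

0.9818

Parallel (output breaker and inverter): 1 − (1 − 0.893000)(1 − 0.830000) = 0.9818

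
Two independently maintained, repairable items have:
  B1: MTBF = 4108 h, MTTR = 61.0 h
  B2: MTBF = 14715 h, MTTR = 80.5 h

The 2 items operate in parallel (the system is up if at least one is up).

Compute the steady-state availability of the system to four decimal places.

0.9999

A(B1) = MTBF/(MTBF+MTTR) = 4108/(4108+61.0) = 0.985368
A(B2) = MTBF/(MTBF+MTTR) = 14715/(14715+80.5) = 0.994559
Parallel availability: 1 − (1 − 0.985368)(1 − 0.994559) = 0.9999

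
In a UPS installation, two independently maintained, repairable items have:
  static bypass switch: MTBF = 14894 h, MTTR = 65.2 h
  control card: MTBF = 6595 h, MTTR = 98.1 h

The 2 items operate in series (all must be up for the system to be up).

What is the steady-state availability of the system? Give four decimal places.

A(static bypass switch) = MTBF/(MTBF+MTTR) = 14894/(14894+65.2) = 0.995641
A(control card) = MTBF/(MTBF+MTTR) = 6595/(6595+98.1) = 0.985343
Series availability: 0.995641 × 0.985343 = 0.9810

0.9810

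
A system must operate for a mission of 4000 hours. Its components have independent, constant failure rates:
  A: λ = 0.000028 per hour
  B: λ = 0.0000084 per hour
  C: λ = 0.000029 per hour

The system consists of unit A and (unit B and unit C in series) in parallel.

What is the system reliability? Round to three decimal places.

0.985

R(A) = exp(−0.000028 × 4000) = 0.89404
R(B) = exp(−0.0000084 × 4000) = 0.96696
R(C) = exp(−0.000029 × 4000) = 0.89048
Series (B and C): 0.96696 × 0.89048 = 0.86106
Parallel (A and [0.86106]): 1 − (1 − 0.89404)(1 − 0.86106) = 0.985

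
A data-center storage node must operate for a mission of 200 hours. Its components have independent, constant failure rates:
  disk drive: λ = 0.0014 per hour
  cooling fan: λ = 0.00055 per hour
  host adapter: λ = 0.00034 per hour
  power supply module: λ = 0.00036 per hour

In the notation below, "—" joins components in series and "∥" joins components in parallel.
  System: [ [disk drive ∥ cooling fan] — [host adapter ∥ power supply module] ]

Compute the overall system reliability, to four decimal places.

0.9701

R(disk drive) = exp(−0.0014 × 200) = 0.755784
R(cooling fan) = exp(−0.00055 × 200) = 0.895834
R(host adapter) = exp(−0.00034 × 200) = 0.934260
R(power supply module) = exp(−0.00036 × 200) = 0.930531
Parallel (disk drive and cooling fan): 1 − (1 − 0.755784)(1 − 0.895834) = 0.974561
Parallel (host adapter and power supply module): 1 − (1 − 0.934260)(1 − 0.930531) = 0.995433
Series ([0.974561] and [0.995433]): 0.974561 × 0.995433 = 0.9701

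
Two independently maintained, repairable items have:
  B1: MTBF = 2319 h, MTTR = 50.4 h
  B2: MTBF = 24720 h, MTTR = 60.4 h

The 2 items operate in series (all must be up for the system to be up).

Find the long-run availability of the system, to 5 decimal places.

0.97634

A(B1) = MTBF/(MTBF+MTTR) = 2319/(2319+50.4) = 0.978729
A(B2) = MTBF/(MTBF+MTTR) = 24720/(24720+60.4) = 0.997563
Series availability: 0.978729 × 0.997563 = 0.97634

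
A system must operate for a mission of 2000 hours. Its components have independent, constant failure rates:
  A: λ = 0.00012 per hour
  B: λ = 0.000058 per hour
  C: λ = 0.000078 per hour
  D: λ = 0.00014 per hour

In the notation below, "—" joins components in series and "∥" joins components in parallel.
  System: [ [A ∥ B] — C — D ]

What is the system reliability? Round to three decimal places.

0.632

R(A) = exp(−0.00012 × 2000) = 0.78663
R(B) = exp(−0.000058 × 2000) = 0.89048
R(C) = exp(−0.000078 × 2000) = 0.85556
R(D) = exp(−0.00014 × 2000) = 0.75578
Parallel (A and B): 1 − (1 − 0.78663)(1 − 0.89048) = 0.97663
Series ([0.97663], C, and D): 0.97663 × 0.85556 × 0.75578 = 0.632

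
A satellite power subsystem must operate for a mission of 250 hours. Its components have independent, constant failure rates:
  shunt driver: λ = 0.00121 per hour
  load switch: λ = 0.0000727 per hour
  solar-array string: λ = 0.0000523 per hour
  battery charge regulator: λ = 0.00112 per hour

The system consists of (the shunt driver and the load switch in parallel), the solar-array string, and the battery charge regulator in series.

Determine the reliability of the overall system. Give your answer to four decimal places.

R(shunt driver) = exp(−0.00121 × 250) = 0.738968
R(load switch) = exp(−0.0000727 × 250) = 0.981989
R(solar-array string) = exp(−0.0000523 × 250) = 0.987010
R(battery charge regulator) = exp(−0.00112 × 250) = 0.755784
Parallel (shunt driver and load switch): 1 − (1 − 0.738968)(1 − 0.981989) = 0.995299
Series ([0.995299], solar-array string, and battery charge regulator): 0.995299 × 0.987010 × 0.755784 = 0.7425

0.7425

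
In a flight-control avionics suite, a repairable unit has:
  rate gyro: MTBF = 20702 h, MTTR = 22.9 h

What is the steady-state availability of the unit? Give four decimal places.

0.9989

A(rate gyro) = MTBF/(MTBF+MTTR) = 20702/(20702+22.9) = 0.9989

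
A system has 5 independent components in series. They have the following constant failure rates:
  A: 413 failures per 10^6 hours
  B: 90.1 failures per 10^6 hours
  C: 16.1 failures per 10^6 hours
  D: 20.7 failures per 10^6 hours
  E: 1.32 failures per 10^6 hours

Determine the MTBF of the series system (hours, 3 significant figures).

1850

Series of exponential components: λ_sys = Σ λ_i
λ_sys = 0.000413 + 0.0000901 + 0.0000161 + 0.0000207 + 0.00000132 = 5.4122e-04 /h
MTBF = 1 / λ_sys = 1850 h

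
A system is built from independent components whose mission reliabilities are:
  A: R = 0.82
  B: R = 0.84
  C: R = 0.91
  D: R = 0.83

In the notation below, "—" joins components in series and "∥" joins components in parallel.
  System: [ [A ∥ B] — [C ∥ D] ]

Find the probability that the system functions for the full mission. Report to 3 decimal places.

Parallel (A and B): 1 − (1 − 0.82000)(1 − 0.84000) = 0.97120
Parallel (C and D): 1 − (1 − 0.91000)(1 − 0.83000) = 0.98470
Series ([0.97120] and [0.98470]): 0.97120 × 0.98470 = 0.956

0.956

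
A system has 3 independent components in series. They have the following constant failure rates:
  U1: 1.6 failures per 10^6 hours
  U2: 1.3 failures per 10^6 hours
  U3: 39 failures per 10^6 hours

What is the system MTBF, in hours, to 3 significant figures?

Series of exponential components: λ_sys = Σ λ_i
λ_sys = 0.0000016 + 0.0000013 + 0.000039 = 4.1900e-05 /h
MTBF = 1 / λ_sys = 23900 h

23900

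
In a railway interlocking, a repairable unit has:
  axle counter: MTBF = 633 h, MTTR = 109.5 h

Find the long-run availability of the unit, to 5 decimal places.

0.85253

A(axle counter) = MTBF/(MTBF+MTTR) = 633/(633+109.5) = 0.85253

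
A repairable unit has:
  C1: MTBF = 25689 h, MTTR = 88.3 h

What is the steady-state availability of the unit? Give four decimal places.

A(C1) = MTBF/(MTBF+MTTR) = 25689/(25689+88.3) = 0.9966

0.9966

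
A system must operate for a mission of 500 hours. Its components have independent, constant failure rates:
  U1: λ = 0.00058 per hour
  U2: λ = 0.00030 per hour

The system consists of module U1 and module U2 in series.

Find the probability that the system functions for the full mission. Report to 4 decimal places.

R(U1) = exp(−0.00058 × 500) = 0.748264
R(U2) = exp(−0.00030 × 500) = 0.860708
Series (U1 and U2): 0.748264 × 0.860708 = 0.6440

0.6440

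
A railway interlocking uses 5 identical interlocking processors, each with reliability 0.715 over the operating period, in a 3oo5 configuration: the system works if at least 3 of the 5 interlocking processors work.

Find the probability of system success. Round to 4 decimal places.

R = Σ_{i=3}^{5} C(5,i) p^i (1−p)^{5−i} with p = 0.715
C(5,3)·0.715^3·0.285^2 = 0.296898
C(5,4)·0.715^4·0.285^1 = 0.372425
C(5,5)·0.715^5·0.285^0 = 0.186866
Sum = 0.8562

0.8562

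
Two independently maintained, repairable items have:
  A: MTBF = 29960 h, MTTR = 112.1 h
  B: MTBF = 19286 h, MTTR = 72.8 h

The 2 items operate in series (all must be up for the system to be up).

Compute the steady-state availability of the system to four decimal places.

0.9925

A(A) = MTBF/(MTBF+MTTR) = 29960/(29960+112.1) = 0.996272
A(B) = MTBF/(MTBF+MTTR) = 19286/(19286+72.8) = 0.996239
Series availability: 0.996272 × 0.996239 = 0.9925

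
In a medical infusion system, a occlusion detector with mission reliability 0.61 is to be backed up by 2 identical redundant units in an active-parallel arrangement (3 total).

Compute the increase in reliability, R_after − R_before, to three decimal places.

R_before = 0.61
R_after = 1 − (1 − 0.61)^3 = 0.941
ΔR = 0.941 − 0.61 = 0.331

0.331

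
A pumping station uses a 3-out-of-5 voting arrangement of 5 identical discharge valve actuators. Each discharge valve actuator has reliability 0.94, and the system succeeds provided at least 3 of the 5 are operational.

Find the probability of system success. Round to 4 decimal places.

R = Σ_{i=3}^{5} C(5,i) p^i (1−p)^{5−i} with p = 0.94
C(5,3)·0.94^3·0.06^2 = 0.029901
C(5,4)·0.94^4·0.06^1 = 0.234225
C(5,5)·0.94^5·0.06^0 = 0.733904
Sum = 0.9980

0.9980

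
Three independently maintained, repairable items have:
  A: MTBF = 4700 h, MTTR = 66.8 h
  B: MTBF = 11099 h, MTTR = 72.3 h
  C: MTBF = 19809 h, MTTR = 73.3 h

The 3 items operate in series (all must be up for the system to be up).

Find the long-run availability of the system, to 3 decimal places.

A(A) = MTBF/(MTBF+MTTR) = 4700/(4700+66.8) = 0.985986
A(B) = MTBF/(MTBF+MTTR) = 11099/(11099+72.3) = 0.993528
A(C) = MTBF/(MTBF+MTTR) = 19809/(19809+73.3) = 0.996313
Series availability: 0.985986 × 0.993528 × 0.996313 = 0.976

0.976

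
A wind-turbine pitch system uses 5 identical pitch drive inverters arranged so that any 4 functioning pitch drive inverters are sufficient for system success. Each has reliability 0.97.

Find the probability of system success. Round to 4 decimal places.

R = Σ_{i=4}^{5} C(5,i) p^i (1−p)^{5−i} with p = 0.97
C(5,4)·0.97^4·0.03^1 = 0.132794
C(5,5)·0.97^5·0.03^0 = 0.858734
Sum = 0.9915

0.9915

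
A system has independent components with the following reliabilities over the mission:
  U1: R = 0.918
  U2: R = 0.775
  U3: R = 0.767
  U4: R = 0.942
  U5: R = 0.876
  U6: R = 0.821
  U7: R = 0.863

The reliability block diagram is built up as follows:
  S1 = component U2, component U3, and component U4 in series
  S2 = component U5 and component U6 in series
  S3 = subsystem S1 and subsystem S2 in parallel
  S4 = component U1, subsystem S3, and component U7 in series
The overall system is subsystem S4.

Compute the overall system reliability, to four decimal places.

Series (U2, U3, and U4): 0.775000 × 0.767000 × 0.942000 = 0.559948
Series (U5 and U6): 0.876000 × 0.821000 = 0.719196
Parallel ([0.559948] and [0.719196]): 1 − (1 − 0.559948)(1 − 0.719196) = 0.876432
Series (U1, [0.876432], and U7): 0.918000 × 0.876432 × 0.863000 = 0.6943

0.6943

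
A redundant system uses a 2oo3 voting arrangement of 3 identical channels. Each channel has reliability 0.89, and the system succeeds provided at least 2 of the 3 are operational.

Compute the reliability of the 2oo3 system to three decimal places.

0.966

R = Σ_{i=2}^{3} C(3,i) p^i (1−p)^{3−i} with p = 0.89
C(3,2)·0.89^2·0.11^1 = 0.26139
C(3,3)·0.89^3·0.11^0 = 0.70497
Sum = 0.966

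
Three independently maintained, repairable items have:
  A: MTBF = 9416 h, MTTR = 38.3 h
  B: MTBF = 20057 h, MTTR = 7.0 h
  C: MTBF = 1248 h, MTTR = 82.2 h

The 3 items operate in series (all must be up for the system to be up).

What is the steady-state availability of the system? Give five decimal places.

A(A) = MTBF/(MTBF+MTTR) = 9416/(9416+38.3) = 0.995949
A(B) = MTBF/(MTBF+MTTR) = 20057/(20057+7.0) = 0.999651
A(C) = MTBF/(MTBF+MTTR) = 1248/(1248+82.2) = 0.938205
Series availability: 0.995949 × 0.999651 × 0.938205 = 0.93408

0.93408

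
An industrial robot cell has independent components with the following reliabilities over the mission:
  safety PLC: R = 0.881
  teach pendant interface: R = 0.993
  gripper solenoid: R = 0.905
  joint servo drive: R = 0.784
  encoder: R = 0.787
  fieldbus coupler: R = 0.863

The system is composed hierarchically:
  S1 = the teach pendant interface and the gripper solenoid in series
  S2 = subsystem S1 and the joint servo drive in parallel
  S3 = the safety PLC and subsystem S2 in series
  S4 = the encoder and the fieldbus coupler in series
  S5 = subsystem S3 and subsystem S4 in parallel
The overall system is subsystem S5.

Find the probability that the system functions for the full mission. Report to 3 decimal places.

0.956

Series (teach pendant interface and gripper solenoid): 0.99300 × 0.90500 = 0.89867
Parallel ([0.89867] and joint servo drive): 1 − (1 − 0.89867)(1 − 0.78400) = 0.97811
Series (safety PLC and [0.97811]): 0.88100 × 0.97811 = 0.86171
Series (encoder and fieldbus coupler): 0.78700 × 0.86300 = 0.67918
Parallel ([0.86171] and [0.67918]): 1 − (1 − 0.86171)(1 − 0.67918) = 0.956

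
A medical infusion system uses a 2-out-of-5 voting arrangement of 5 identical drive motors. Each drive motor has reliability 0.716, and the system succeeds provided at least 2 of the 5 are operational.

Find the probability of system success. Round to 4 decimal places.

R = Σ_{i=2}^{5} C(5,i) p^i (1−p)^{5−i} with p = 0.716
C(5,2)·0.716^2·0.284^3 = 0.117431
C(5,3)·0.716^3·0.284^2 = 0.296057
C(5,4)·0.716^4·0.284^1 = 0.373199
C(5,5)·0.716^5·0.284^0 = 0.188176
Sum = 0.9749

0.9749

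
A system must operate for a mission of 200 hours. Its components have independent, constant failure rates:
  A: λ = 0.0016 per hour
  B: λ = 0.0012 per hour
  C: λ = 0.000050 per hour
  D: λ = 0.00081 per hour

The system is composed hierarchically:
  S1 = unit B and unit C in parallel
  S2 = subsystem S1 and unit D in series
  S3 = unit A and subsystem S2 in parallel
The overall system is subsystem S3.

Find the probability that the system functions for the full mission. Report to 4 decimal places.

0.9585

R(A) = exp(−0.0016 × 200) = 0.726149
R(B) = exp(−0.0012 × 200) = 0.786628
R(C) = exp(−0.000050 × 200) = 0.990050
R(D) = exp(−0.00081 × 200) = 0.850441
Parallel (B and C): 1 − (1 − 0.786628)(1 − 0.990050) = 0.997877
Series ([0.997877] and D): 0.997877 × 0.850441 = 0.848636
Parallel (A and [0.848636]): 1 − (1 − 0.726149)(1 − 0.848636) = 0.9585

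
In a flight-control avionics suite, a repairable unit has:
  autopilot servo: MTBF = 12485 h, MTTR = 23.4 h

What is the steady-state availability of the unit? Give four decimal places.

A(autopilot servo) = MTBF/(MTBF+MTTR) = 12485/(12485+23.4) = 0.9981

0.9981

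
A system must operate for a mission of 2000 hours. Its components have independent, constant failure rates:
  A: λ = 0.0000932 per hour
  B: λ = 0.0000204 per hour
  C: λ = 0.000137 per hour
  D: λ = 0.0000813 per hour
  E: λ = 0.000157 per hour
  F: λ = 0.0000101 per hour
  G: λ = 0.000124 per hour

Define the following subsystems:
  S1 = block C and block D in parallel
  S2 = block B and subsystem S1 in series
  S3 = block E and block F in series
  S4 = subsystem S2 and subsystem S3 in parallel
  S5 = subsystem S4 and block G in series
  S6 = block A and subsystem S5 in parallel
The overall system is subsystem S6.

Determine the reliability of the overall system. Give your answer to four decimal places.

R(A) = exp(−0.0000932 × 2000) = 0.829942
R(B) = exp(−0.0000204 × 2000) = 0.960021
R(C) = exp(−0.000137 × 2000) = 0.760332
R(D) = exp(−0.0000813 × 2000) = 0.849931
R(E) = exp(−0.000157 × 2000) = 0.730519
R(F) = exp(−0.0000101 × 2000) = 0.980003
R(G) = exp(−0.000124 × 2000) = 0.780360
Parallel (C and D): 1 − (1 − 0.760332)(1 − 0.849931) = 0.964033
Series (B and [0.964033]): 0.960021 × 0.964033 = 0.925492
Series (E and F): 0.730519 × 0.980003 = 0.715911
Parallel ([0.925492] and [0.715911]): 1 − (1 − 0.925492)(1 − 0.715911) = 0.978833
Series ([0.978833] and G): 0.978833 × 0.780360 = 0.763842
Parallel (A and [0.763842]): 1 − (1 − 0.829942)(1 − 0.763842) = 0.9598

0.9598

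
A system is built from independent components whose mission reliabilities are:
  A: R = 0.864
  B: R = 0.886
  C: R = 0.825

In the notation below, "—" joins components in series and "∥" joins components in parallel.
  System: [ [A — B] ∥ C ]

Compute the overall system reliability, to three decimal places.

Series (A and B): 0.86400 × 0.88600 = 0.76550
Parallel ([0.76550] and C): 1 − (1 − 0.76550)(1 − 0.82500) = 0.959

0.959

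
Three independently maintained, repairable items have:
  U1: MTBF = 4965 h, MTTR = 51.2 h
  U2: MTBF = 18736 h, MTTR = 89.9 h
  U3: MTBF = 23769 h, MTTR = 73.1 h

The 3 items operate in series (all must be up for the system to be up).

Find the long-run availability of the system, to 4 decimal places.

A(U1) = MTBF/(MTBF+MTTR) = 4965/(4965+51.2) = 0.989793
A(U2) = MTBF/(MTBF+MTTR) = 18736/(18736+89.9) = 0.995225
A(U3) = MTBF/(MTBF+MTTR) = 23769/(23769+73.1) = 0.996934
Series availability: 0.989793 × 0.995225 × 0.996934 = 0.9820

0.9820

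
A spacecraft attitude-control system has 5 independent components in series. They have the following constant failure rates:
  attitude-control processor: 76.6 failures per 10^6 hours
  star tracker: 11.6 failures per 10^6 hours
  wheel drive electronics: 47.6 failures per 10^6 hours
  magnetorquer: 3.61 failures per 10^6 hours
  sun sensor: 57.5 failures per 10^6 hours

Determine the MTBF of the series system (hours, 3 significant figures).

5080

Series of exponential components: λ_sys = Σ λ_i
λ_sys = 0.0000766 + 0.0000116 + 0.0000476 + 0.00000361 + 0.0000575 = 1.9691e-04 /h
MTBF = 1 / λ_sys = 5080 h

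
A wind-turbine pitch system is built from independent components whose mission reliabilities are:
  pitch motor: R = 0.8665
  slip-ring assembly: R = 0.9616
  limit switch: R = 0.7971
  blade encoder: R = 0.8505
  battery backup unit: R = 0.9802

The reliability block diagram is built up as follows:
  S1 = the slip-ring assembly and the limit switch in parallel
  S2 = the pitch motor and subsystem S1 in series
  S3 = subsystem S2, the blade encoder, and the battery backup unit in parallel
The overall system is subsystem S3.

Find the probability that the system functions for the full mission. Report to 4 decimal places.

0.9996

Parallel (slip-ring assembly and limit switch): 1 − (1 − 0.961600)(1 − 0.797100) = 0.992209
Series (pitch motor and [0.992209]): 0.866500 × 0.992209 = 0.859749
Parallel ([0.859749], blade encoder, and battery backup unit): 1 − (1 − 0.859749)(1 − 0.850500)(1 − 0.980200) = 0.9996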